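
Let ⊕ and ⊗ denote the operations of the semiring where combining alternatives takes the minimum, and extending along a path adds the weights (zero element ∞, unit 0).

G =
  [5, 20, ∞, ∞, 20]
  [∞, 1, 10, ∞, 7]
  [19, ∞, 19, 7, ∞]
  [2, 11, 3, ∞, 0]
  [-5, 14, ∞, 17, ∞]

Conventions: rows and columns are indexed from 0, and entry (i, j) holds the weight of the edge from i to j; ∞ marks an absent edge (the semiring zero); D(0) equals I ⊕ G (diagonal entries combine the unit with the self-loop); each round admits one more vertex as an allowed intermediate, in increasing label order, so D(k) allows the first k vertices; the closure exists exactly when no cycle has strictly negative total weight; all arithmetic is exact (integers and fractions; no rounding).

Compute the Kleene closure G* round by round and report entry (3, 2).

D(0):
  [0, 20, ∞, ∞, 20]
  [∞, 0, 10, ∞, 7]
  [19, ∞, 0, 7, ∞]
  [2, 11, 3, 0, 0]
  [-5, 14, ∞, 17, 0]
D(1):
  [0, 20, ∞, ∞, 20]
  [∞, 0, 10, ∞, 7]
  [19, 39, 0, 7, 39]
  [2, 11, 3, 0, 0]
  [-5, 14, ∞, 17, 0]
D(2):
  [0, 20, 30, ∞, 20]
  [∞, 0, 10, ∞, 7]
  [19, 39, 0, 7, 39]
  [2, 11, 3, 0, 0]
  [-5, 14, 24, 17, 0]
D(3):
  [0, 20, 30, 37, 20]
  [29, 0, 10, 17, 7]
  [19, 39, 0, 7, 39]
  [2, 11, 3, 0, 0]
  [-5, 14, 24, 17, 0]
D(4):
  [0, 20, 30, 37, 20]
  [19, 0, 10, 17, 7]
  [9, 18, 0, 7, 7]
  [2, 11, 3, 0, 0]
  [-5, 14, 20, 17, 0]
D(5):
  [0, 20, 30, 37, 20]
  [2, 0, 10, 17, 7]
  [2, 18, 0, 7, 7]
  [-5, 11, 3, 0, 0]
  [-5, 14, 20, 17, 0]
Answer: G*[3][2] = 3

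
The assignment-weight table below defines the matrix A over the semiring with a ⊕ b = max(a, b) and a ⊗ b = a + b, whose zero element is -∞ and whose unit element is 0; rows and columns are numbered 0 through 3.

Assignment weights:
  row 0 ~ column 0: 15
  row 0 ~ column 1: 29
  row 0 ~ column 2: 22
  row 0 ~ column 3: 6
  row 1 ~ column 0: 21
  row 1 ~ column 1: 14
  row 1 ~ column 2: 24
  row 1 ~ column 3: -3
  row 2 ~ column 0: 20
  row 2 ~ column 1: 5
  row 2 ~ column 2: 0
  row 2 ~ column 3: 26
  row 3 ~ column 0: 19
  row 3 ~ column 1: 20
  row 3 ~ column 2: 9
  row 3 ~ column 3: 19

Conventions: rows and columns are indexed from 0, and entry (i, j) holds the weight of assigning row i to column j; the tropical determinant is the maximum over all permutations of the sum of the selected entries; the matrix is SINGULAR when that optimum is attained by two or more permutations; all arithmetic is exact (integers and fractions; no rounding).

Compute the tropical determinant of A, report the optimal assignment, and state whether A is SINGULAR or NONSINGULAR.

σ = (0, 1, 2, 3): 15 + 14 + 0 + 19 = 48
σ = (0, 1, 3, 2): 15 + 14 + 26 + 9 = 64
σ = (0, 2, 1, 3): 15 + 24 + 5 + 19 = 63
σ = (0, 2, 3, 1): 15 + 24 + 26 + 20 = 85
σ = (0, 3, 1, 2): 15 + (-3) + 5 + 9 = 26
σ = (0, 3, 2, 1): 15 + (-3) + 0 + 20 = 32
σ = (1, 0, 2, 3): 29 + 21 + 0 + 19 = 69
σ = (1, 0, 3, 2): 29 + 21 + 26 + 9 = 85
σ = (1, 2, 0, 3): 29 + 24 + 20 + 19 = 92
σ = (1, 2, 3, 0): 29 + 24 + 26 + 19 = 98
σ = (1, 3, 0, 2): 29 + (-3) + 20 + 9 = 55
σ = (1, 3, 2, 0): 29 + (-3) + 0 + 19 = 45
σ = (2, 0, 1, 3): 22 + 21 + 5 + 19 = 67
σ = (2, 0, 3, 1): 22 + 21 + 26 + 20 = 89
σ = (2, 1, 0, 3): 22 + 14 + 20 + 19 = 75
σ = (2, 1, 3, 0): 22 + 14 + 26 + 19 = 81
σ = (2, 3, 0, 1): 22 + (-3) + 20 + 20 = 59
σ = (2, 3, 1, 0): 22 + (-3) + 5 + 19 = 43
σ = (3, 0, 1, 2): 6 + 21 + 5 + 9 = 41
σ = (3, 0, 2, 1): 6 + 21 + 0 + 20 = 47
σ = (3, 1, 0, 2): 6 + 14 + 20 + 9 = 49
σ = (3, 1, 2, 0): 6 + 14 + 0 + 19 = 39
σ = (3, 2, 0, 1): 6 + 24 + 20 + 20 = 70
σ = (3, 2, 1, 0): 6 + 24 + 5 + 19 = 54
Optimal value attained by: σ = (1, 2, 3, 0).
Answer: det⊕(A) = 98; verdict: NONSINGULAR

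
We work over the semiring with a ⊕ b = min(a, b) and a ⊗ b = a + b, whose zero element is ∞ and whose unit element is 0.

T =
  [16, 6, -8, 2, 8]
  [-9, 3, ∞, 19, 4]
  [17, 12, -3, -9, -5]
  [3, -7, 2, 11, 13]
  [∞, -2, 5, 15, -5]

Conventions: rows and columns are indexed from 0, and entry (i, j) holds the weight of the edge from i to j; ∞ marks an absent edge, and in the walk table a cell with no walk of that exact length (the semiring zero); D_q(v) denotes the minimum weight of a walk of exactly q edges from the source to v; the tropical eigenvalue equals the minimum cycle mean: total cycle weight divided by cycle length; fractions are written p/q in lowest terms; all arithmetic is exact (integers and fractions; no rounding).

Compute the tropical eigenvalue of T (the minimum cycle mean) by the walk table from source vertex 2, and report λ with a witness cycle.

q=0: [∞, ∞, 0, ∞, ∞]
q=1: [17, 12, -3, -9, -5]
q=2: [-6, -16, -7, -12, -10]
q=3: [-25, -19, -14, -16, -15]
q=4: [-28, -23, -33, -23, -20]
q=5: [-32, -30, -36, -42, -38]
Optimal cycle mean attained by: cycle 0->2->3->1->0, total (-8) + (-9) + (-7) + (-9), length 4.
Answer: λ = -33/4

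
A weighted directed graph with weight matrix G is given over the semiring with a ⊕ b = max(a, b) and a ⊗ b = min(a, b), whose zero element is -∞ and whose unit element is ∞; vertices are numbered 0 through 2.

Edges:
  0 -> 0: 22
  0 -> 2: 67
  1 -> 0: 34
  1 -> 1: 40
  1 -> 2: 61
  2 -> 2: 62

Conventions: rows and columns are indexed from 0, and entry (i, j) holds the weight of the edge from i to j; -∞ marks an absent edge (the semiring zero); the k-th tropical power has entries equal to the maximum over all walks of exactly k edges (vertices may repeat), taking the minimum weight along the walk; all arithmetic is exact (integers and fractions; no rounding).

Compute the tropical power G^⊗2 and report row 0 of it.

G^⊗2:
  [22, -∞, 62]
  [34, 40, 61]
  [-∞, -∞, 62]
Answer: row 0 of G^⊗2 = [22, -∞, 62]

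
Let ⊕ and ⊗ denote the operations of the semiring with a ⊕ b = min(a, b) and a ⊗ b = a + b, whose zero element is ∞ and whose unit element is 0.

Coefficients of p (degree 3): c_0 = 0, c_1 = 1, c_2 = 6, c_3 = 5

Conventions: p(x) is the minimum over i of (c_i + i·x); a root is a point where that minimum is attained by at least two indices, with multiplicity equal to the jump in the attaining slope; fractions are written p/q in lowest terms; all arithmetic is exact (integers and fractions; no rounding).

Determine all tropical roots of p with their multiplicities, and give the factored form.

hull edge (i=0, c=0) to (i=1, c=1): slope 1, span 1
hull edge (i=1, c=1) to (i=3, c=5): slope 2, span 2
Factored form: p(x) = 5 ⊗ (x ⊕ (-2)) ⊗ (x ⊕ (-2)) ⊗ (x ⊕ (-1))
Answer: roots = -2 (mult 2), -1 (mult 1)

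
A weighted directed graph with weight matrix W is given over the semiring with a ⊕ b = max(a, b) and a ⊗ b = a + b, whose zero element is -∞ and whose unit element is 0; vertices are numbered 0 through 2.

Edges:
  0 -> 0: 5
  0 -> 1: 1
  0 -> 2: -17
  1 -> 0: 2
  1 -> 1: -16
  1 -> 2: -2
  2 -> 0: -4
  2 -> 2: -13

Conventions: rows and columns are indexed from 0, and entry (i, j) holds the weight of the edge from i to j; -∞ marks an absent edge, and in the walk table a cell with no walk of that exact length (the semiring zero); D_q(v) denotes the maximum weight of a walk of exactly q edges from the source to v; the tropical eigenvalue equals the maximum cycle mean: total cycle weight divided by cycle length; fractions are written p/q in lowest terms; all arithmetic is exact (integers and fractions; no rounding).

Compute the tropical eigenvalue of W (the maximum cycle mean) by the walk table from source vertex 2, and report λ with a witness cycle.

q=0: [-∞, -∞, 0]
q=1: [-4, -∞, -13]
q=2: [1, -3, -21]
q=3: [6, 2, -5]
Optimal cycle mean attained by: cycle 0->0, total 5, length 1.
Answer: λ = 5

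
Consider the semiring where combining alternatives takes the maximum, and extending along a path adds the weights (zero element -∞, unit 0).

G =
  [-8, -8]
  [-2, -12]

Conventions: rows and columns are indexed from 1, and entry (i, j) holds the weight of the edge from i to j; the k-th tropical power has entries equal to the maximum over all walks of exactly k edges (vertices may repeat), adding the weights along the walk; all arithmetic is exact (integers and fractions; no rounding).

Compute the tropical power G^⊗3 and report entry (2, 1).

G^⊗2:
  [-10, -16]
  [-10, -10]
G^⊗3:
  [-18, -18]
  [-12, -18]
Key observation: the optimum is the walk 2->1->2->1, with weight (-2) + (-8) + (-2) = -12.
Optimal value attained by: walk 2->1->2->1.
Answer: (G^⊗3)[2][1] = -12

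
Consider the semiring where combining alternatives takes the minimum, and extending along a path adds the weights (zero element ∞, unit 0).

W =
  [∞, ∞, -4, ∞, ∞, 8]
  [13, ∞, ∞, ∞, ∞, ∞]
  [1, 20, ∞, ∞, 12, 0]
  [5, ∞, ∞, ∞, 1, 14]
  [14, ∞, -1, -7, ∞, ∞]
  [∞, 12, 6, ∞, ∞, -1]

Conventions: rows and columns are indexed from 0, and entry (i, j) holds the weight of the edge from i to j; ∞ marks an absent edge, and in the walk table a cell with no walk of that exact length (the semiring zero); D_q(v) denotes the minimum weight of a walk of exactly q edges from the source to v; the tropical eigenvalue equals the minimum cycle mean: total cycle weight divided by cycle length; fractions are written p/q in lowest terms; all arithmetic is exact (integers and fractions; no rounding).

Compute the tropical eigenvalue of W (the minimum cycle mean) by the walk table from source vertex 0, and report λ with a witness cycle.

q=0: [0, ∞, ∞, ∞, ∞, ∞]
q=1: [∞, ∞, -4, ∞, ∞, 8]
q=2: [-3, 16, 14, ∞, 8, -4]
q=3: [15, 8, -7, 1, 26, -5]
q=4: [-6, 7, 1, 19, 2, -7]
q=5: [2, 5, -10, -5, 13, -8]
q=6: [-9, 4, -2, 6, -4, -10]
Optimal cycle mean attained by: cycle 3->4->3, total 1 + (-7), length 2.
Answer: λ = -3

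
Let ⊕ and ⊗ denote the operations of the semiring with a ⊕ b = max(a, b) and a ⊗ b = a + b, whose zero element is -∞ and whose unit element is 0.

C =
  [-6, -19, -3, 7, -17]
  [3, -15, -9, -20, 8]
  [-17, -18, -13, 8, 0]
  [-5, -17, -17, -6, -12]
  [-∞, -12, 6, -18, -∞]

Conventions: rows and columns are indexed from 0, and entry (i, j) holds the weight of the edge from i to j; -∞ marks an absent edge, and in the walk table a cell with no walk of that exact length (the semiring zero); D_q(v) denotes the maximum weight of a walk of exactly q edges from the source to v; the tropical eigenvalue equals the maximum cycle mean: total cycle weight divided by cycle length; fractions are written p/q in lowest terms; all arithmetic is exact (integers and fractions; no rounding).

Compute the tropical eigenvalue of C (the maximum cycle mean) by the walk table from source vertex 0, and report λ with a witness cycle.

q=0: [0, -∞, -∞, -∞, -∞]
q=1: [-6, -19, -3, 7, -17]
q=2: [2, -10, -9, 5, -3]
q=3: [0, -12, 3, 9, -2]
q=4: [4, -8, 4, 11, 3]
q=5: [6, -6, 9, 12, 4]
Optimal cycle mean attained by: cycle 2->4->2, total 0 + 6, length 2.
Answer: λ = 3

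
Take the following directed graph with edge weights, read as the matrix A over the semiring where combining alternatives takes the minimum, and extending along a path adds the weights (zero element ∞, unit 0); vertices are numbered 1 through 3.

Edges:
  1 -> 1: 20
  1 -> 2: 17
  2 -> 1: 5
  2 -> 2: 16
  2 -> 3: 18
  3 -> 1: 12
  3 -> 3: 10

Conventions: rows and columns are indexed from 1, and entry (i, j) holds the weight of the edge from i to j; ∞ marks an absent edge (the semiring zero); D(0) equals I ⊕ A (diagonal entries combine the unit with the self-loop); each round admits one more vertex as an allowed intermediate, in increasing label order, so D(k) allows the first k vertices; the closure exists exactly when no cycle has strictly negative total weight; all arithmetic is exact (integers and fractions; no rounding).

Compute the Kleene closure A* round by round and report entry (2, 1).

D(0):
  [0, 17, ∞]
  [5, 0, 18]
  [12, ∞, 0]
D(1):
  [0, 17, ∞]
  [5, 0, 18]
  [12, 29, 0]
D(2):
  [0, 17, 35]
  [5, 0, 18]
  [12, 29, 0]
D(3):
  [0, 17, 35]
  [5, 0, 18]
  [12, 29, 0]
Answer: A*[2][1] = 5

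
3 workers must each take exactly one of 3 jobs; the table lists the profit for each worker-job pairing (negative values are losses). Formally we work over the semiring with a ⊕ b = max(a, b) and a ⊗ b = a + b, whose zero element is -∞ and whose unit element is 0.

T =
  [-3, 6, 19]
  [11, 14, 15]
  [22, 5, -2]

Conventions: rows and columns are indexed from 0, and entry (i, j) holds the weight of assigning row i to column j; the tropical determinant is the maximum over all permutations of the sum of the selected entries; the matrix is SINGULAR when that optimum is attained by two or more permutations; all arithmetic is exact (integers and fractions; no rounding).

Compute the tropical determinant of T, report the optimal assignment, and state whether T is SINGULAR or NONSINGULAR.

σ = (0, 1, 2): (-3) + 14 + (-2) = 9
σ = (0, 2, 1): (-3) + 15 + 5 = 17
σ = (1, 0, 2): 6 + 11 + (-2) = 15
σ = (1, 2, 0): 6 + 15 + 22 = 43
σ = (2, 0, 1): 19 + 11 + 5 = 35
σ = (2, 1, 0): 19 + 14 + 22 = 55
Optimal value attained by: σ = (2, 1, 0).
Answer: det⊕(T) = 55; verdict: NONSINGULAR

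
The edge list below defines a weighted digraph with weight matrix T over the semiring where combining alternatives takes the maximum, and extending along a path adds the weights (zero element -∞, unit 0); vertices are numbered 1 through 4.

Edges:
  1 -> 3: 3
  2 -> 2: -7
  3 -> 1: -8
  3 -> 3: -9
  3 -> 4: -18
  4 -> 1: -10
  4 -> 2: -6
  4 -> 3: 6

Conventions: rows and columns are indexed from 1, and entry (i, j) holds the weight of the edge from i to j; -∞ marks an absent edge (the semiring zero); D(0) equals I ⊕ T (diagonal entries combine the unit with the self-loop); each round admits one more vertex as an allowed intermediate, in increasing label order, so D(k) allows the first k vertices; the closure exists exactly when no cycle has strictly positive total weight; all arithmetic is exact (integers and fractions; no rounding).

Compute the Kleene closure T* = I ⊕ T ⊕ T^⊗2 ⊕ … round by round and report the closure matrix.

D(0):
  [0, -∞, 3, -∞]
  [-∞, 0, -∞, -∞]
  [-8, -∞, 0, -18]
  [-10, -6, 6, 0]
D(1):
  [0, -∞, 3, -∞]
  [-∞, 0, -∞, -∞]
  [-8, -∞, 0, -18]
  [-10, -6, 6, 0]
D(2):
  [0, -∞, 3, -∞]
  [-∞, 0, -∞, -∞]
  [-8, -∞, 0, -18]
  [-10, -6, 6, 0]
D(3):
  [0, -∞, 3, -15]
  [-∞, 0, -∞, -∞]
  [-8, -∞, 0, -18]
  [-2, -6, 6, 0]
D(4):
  [0, -21, 3, -15]
  [-∞, 0, -∞, -∞]
  [-8, -24, 0, -18]
  [-2, -6, 6, 0]
Answer: T* = [[0, -21, 3, -15], [-∞, 0, -∞, -∞], [-8, -24, 0, -18], [-2, -6, 6, 0]]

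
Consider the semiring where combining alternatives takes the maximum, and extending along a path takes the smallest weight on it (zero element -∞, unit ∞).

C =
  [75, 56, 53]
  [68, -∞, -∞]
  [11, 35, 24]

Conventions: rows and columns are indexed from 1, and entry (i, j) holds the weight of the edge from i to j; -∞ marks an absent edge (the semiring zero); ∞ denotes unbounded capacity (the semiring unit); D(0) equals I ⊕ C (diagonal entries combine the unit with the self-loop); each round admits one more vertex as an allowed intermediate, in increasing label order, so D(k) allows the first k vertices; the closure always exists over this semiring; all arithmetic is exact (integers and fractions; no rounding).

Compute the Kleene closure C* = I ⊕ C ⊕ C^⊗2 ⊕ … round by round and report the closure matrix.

D(0):
  [∞, 56, 53]
  [68, ∞, -∞]
  [11, 35, ∞]
D(1):
  [∞, 56, 53]
  [68, ∞, 53]
  [11, 35, ∞]
D(2):
  [∞, 56, 53]
  [68, ∞, 53]
  [35, 35, ∞]
D(3):
  [∞, 56, 53]
  [68, ∞, 53]
  [35, 35, ∞]
Answer: C* = [[∞, 56, 53], [68, ∞, 53], [35, 35, ∞]]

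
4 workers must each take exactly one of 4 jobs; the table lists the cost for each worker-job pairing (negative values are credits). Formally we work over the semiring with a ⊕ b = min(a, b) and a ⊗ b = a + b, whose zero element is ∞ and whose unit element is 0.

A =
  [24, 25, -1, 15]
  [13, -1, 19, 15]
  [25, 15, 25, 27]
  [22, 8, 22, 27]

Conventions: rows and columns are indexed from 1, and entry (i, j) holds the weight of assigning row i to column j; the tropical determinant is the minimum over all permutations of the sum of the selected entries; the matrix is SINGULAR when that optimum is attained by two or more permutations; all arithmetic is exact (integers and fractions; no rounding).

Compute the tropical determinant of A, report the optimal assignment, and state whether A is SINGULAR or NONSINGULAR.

σ = (1, 2, 3, 4): 24 + (-1) + 25 + 27 = 75
σ = (1, 2, 4, 3): 24 + (-1) + 27 + 22 = 72
σ = (1, 3, 2, 4): 24 + 19 + 15 + 27 = 85
σ = (1, 3, 4, 2): 24 + 19 + 27 + 8 = 78
σ = (1, 4, 2, 3): 24 + 15 + 15 + 22 = 76
σ = (1, 4, 3, 2): 24 + 15 + 25 + 8 = 72
σ = (2, 1, 3, 4): 25 + 13 + 25 + 27 = 90
σ = (2, 1, 4, 3): 25 + 13 + 27 + 22 = 87
σ = (2, 3, 1, 4): 25 + 19 + 25 + 27 = 96
σ = (2, 3, 4, 1): 25 + 19 + 27 + 22 = 93
σ = (2, 4, 1, 3): 25 + 15 + 25 + 22 = 87
σ = (2, 4, 3, 1): 25 + 15 + 25 + 22 = 87
σ = (3, 1, 2, 4): (-1) + 13 + 15 + 27 = 54
σ = (3, 1, 4, 2): (-1) + 13 + 27 + 8 = 47
σ = (3, 2, 1, 4): (-1) + (-1) + 25 + 27 = 50
σ = (3, 2, 4, 1): (-1) + (-1) + 27 + 22 = 47
σ = (3, 4, 1, 2): (-1) + 15 + 25 + 8 = 47
σ = (3, 4, 2, 1): (-1) + 15 + 15 + 22 = 51
σ = (4, 1, 2, 3): 15 + 13 + 15 + 22 = 65
σ = (4, 1, 3, 2): 15 + 13 + 25 + 8 = 61
σ = (4, 2, 1, 3): 15 + (-1) + 25 + 22 = 61
σ = (4, 2, 3, 1): 15 + (-1) + 25 + 22 = 61
σ = (4, 3, 1, 2): 15 + 19 + 25 + 8 = 67
σ = (4, 3, 2, 1): 15 + 19 + 15 + 22 = 71
Optimal value attained by: σ = (3, 1, 4, 2).
Answer: det⊕(A) = 47; verdict: SINGULAR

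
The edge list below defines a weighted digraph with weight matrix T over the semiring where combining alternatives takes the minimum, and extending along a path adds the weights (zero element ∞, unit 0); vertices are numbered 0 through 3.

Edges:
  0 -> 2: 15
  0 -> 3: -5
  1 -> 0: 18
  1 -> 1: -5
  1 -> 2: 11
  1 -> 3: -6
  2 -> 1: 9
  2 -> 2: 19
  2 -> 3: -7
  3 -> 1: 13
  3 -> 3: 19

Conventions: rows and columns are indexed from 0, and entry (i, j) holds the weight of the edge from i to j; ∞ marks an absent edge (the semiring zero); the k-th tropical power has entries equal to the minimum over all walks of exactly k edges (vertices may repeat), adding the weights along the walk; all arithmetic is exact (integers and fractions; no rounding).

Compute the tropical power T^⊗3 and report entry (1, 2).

T^⊗2:
  [∞, 8, 34, 8]
  [13, -10, 6, -11]
  [27, 4, 20, 3]
  [31, 8, 24, 7]
T^⊗3:
  [26, 3, 19, 2]
  [8, -15, 1, -16]
  [22, -1, 15, -2]
  [26, 3, 19, 2]
Key observation: the optimum is the walk 1->1->1->2, with weight (-5) + (-5) + 11 = 1.
Optimal value attained by: walk 1->1->1->2.
Answer: (T^⊗3)[1][2] = 1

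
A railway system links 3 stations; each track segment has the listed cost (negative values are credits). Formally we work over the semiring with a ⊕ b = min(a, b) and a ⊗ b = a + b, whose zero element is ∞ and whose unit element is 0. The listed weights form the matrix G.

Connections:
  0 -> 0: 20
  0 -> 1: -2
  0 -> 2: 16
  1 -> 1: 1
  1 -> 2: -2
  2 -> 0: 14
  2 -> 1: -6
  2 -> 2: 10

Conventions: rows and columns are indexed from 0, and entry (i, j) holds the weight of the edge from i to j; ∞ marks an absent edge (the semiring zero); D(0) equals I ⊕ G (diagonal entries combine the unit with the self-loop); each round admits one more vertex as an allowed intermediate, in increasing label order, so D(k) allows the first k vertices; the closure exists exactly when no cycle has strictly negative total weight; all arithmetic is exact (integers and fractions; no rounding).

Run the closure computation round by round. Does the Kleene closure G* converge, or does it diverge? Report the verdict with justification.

D(0):
  [0, -2, 16]
  [∞, 0, -2]
  [14, -6, 0]
D(1):
  [0, -2, 16]
  [∞, 0, -2]
  [14, -6, 0]
Detection: at round 2, diagonal entry (2, 2) turns strictly negative.
Key observation: the cycle 2->1->2 has total weight (-6) + (-2), which is strictly negative.
Answer: DIVERGES — negative cycle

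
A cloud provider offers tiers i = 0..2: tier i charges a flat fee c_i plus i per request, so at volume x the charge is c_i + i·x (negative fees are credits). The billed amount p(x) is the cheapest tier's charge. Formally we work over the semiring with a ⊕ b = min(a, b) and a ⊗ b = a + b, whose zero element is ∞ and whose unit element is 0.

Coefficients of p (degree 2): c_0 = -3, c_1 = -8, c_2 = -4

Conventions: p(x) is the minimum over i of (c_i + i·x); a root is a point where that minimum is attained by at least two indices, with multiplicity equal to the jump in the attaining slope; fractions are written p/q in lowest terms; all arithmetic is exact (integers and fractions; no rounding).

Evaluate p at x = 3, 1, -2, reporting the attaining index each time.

p(3) = min(-3+0·3=-3, -8+1·3=-5, -4+2·3=2) = -5 (attained by i=1)
p(1) = min(-3+0·1=-3, -8+1·1=-7, -4+2·1=-2) = -7 (attained by i=1)
p(-2) = min(-3+0·(-2)=-3, -8+1·(-2)=-10, -4+2·(-2)=-8) = -10 (attained by i=1)
Answer: p(3) = -5; p(1) = -7; p(-2) = -10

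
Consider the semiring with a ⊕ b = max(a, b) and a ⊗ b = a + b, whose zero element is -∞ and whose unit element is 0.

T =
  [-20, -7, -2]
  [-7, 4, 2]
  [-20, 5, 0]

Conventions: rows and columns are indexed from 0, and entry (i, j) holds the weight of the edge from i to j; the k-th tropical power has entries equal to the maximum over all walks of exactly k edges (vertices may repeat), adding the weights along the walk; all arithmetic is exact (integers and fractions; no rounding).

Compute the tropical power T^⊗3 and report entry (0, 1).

T^⊗2:
  [-14, 3, -2]
  [-3, 8, 6]
  [-2, 9, 7]
T^⊗3:
  [-4, 7, 5]
  [1, 12, 10]
  [2, 13, 11]
Key observation: the optimum is the walk 0->2->1->1, with weight (-2) + 5 + 4 = 7.
Optimal value attained by: walk 0->2->1->1.
Answer: (T^⊗3)[0][1] = 7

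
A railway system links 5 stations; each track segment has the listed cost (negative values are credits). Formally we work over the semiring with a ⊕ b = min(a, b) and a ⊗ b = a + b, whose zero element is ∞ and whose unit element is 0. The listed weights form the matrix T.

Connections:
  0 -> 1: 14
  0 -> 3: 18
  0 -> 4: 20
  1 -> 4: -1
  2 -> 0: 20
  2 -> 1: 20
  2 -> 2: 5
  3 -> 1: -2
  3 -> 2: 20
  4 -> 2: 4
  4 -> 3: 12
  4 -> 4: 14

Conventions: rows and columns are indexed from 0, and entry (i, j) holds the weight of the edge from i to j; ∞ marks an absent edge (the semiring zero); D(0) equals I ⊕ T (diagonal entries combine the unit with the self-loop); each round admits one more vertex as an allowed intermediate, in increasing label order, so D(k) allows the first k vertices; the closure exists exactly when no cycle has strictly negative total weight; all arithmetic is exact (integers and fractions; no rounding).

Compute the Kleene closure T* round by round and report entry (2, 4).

D(0):
  [0, 14, ∞, 18, 20]
  [∞, 0, ∞, ∞, -1]
  [20, 20, 0, ∞, ∞]
  [∞, -2, 20, 0, ∞]
  [∞, ∞, 4, 12, 0]
D(1):
  [0, 14, ∞, 18, 20]
  [∞, 0, ∞, ∞, -1]
  [20, 20, 0, 38, 40]
  [∞, -2, 20, 0, ∞]
  [∞, ∞, 4, 12, 0]
D(2):
  [0, 14, ∞, 18, 13]
  [∞, 0, ∞, ∞, -1]
  [20, 20, 0, 38, 19]
  [∞, -2, 20, 0, -3]
  [∞, ∞, 4, 12, 0]
D(3):
  [0, 14, ∞, 18, 13]
  [∞, 0, ∞, ∞, -1]
  [20, 20, 0, 38, 19]
  [40, -2, 20, 0, -3]
  [24, 24, 4, 12, 0]
D(4):
  [0, 14, 38, 18, 13]
  [∞, 0, ∞, ∞, -1]
  [20, 20, 0, 38, 19]
  [40, -2, 20, 0, -3]
  [24, 10, 4, 12, 0]
D(5):
  [0, 14, 17, 18, 13]
  [23, 0, 3, 11, -1]
  [20, 20, 0, 31, 19]
  [21, -2, 1, 0, -3]
  [24, 10, 4, 12, 0]
Answer: T*[2][4] = 19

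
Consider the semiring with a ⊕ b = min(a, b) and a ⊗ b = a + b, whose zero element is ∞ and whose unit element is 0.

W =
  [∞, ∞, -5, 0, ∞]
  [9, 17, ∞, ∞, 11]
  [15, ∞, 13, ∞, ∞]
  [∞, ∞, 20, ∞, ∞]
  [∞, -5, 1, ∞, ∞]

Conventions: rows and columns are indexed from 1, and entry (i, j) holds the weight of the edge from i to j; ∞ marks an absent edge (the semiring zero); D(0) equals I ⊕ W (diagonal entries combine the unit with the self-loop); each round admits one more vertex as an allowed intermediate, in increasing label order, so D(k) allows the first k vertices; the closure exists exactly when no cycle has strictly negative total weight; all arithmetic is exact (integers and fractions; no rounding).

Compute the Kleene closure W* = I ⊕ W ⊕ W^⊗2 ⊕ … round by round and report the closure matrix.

D(0):
  [0, ∞, -5, 0, ∞]
  [9, 0, ∞, ∞, 11]
  [15, ∞, 0, ∞, ∞]
  [∞, ∞, 20, 0, ∞]
  [∞, -5, 1, ∞, 0]
D(1):
  [0, ∞, -5, 0, ∞]
  [9, 0, 4, 9, 11]
  [15, ∞, 0, 15, ∞]
  [∞, ∞, 20, 0, ∞]
  [∞, -5, 1, ∞, 0]
D(2):
  [0, ∞, -5, 0, ∞]
  [9, 0, 4, 9, 11]
  [15, ∞, 0, 15, ∞]
  [∞, ∞, 20, 0, ∞]
  [4, -5, -1, 4, 0]
D(3):
  [0, ∞, -5, 0, ∞]
  [9, 0, 4, 9, 11]
  [15, ∞, 0, 15, ∞]
  [35, ∞, 20, 0, ∞]
  [4, -5, -1, 4, 0]
D(4):
  [0, ∞, -5, 0, ∞]
  [9, 0, 4, 9, 11]
  [15, ∞, 0, 15, ∞]
  [35, ∞, 20, 0, ∞]
  [4, -5, -1, 4, 0]
D(5):
  [0, ∞, -5, 0, ∞]
  [9, 0, 4, 9, 11]
  [15, ∞, 0, 15, ∞]
  [35, ∞, 20, 0, ∞]
  [4, -5, -1, 4, 0]
Answer: W* = [[0, ∞, -5, 0, ∞], [9, 0, 4, 9, 11], [15, ∞, 0, 15, ∞], [35, ∞, 20, 0, ∞], [4, -5, -1, 4, 0]]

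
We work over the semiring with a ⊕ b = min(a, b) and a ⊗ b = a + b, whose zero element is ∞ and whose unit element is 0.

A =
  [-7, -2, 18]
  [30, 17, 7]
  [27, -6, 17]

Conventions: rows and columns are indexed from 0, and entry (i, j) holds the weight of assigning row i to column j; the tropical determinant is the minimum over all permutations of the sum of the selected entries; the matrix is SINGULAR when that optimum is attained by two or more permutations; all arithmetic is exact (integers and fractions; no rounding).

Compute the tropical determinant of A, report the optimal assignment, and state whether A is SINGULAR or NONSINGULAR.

σ = (0, 1, 2): (-7) + 17 + 17 = 27
σ = (0, 2, 1): (-7) + 7 + (-6) = -6
σ = (1, 0, 2): (-2) + 30 + 17 = 45
σ = (1, 2, 0): (-2) + 7 + 27 = 32
σ = (2, 0, 1): 18 + 30 + (-6) = 42
σ = (2, 1, 0): 18 + 17 + 27 = 62
Optimal value attained by: σ = (0, 2, 1).
Answer: det⊕(A) = -6; verdict: NONSINGULAR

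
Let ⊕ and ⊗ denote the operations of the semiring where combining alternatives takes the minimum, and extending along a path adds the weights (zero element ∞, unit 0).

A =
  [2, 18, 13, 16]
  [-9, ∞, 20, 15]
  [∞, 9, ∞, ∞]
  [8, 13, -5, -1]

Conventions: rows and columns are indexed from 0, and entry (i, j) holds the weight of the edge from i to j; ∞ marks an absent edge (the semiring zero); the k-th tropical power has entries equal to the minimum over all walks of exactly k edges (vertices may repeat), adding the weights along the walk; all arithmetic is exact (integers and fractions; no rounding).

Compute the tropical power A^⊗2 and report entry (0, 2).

A^⊗2:
  [4, 20, 11, 15]
  [-7, 9, 4, 7]
  [0, ∞, 29, 24]
  [4, 4, -6, -2]
Key observation: the optimum is the walk 0->3->2, with weight 16 + (-5) = 11.
Optimal value attained by: walk 0->3->2.
Answer: (A^⊗2)[0][2] = 11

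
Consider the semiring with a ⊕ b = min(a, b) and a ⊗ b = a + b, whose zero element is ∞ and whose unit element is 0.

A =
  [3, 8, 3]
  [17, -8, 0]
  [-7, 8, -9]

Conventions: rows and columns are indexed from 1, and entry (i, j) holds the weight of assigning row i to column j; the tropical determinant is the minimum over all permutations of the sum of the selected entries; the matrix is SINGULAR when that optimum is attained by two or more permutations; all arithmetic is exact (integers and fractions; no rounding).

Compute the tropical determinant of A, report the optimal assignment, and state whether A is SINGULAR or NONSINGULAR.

σ = (1, 2, 3): 3 + (-8) + (-9) = -14
σ = (1, 3, 2): 3 + 0 + 8 = 11
σ = (2, 1, 3): 8 + 17 + (-9) = 16
σ = (2, 3, 1): 8 + 0 + (-7) = 1
σ = (3, 1, 2): 3 + 17 + 8 = 28
σ = (3, 2, 1): 3 + (-8) + (-7) = -12
Optimal value attained by: σ = (1, 2, 3).
Answer: det⊕(A) = -14; verdict: NONSINGULAR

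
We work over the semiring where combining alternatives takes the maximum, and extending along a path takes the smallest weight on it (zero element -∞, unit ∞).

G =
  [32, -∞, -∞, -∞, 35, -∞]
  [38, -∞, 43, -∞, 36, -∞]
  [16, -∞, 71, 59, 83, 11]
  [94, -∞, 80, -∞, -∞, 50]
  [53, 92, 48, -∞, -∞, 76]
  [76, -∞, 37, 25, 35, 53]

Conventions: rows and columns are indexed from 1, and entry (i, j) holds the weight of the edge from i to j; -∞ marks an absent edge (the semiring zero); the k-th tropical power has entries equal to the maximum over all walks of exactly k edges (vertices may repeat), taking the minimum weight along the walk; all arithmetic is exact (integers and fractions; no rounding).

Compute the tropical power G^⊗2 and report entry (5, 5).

G^⊗2:
  [35, 35, 35, -∞, 32, 35]
  [36, 36, 43, 43, 43, 36]
  [59, 83, 71, 59, 71, 76]
  [50, -∞, 71, 59, 80, 50]
  [76, -∞, 48, 48, 48, 53]
  [53, 35, 37, 37, 37, 53]
Key observation: the optimum is the walk 5->3->5, with weight 48 min 83 = 48.
Optimal value attained by: walk 5->3->5.
Answer: (G^⊗2)[5][5] = 48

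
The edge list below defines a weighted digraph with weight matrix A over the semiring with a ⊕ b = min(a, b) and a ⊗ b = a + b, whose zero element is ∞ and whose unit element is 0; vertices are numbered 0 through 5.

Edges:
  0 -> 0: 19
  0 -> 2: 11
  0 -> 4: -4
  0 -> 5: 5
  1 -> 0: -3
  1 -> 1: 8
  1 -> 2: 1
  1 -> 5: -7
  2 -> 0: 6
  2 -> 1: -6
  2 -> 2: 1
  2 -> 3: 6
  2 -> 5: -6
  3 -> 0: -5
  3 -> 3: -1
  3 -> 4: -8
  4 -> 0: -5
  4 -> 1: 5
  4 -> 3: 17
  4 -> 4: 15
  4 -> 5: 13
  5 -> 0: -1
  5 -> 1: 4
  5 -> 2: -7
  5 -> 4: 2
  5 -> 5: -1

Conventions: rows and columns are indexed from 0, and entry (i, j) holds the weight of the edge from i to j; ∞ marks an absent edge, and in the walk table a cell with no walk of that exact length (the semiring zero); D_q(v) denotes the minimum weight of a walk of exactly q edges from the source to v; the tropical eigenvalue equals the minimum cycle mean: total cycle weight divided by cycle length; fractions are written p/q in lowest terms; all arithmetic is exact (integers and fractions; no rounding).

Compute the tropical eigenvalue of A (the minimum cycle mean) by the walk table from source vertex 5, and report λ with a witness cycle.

q=0: [∞, ∞, ∞, ∞, ∞, 0]
q=1: [-1, 4, -7, ∞, 2, -1]
q=2: [-3, -13, -8, -1, -5, -13]
q=3: [-16, -14, -20, -2, -11, -20]
q=4: [-21, -26, -27, -14, -20, -26]
q=5: [-29, -33, -33, -21, -25, -33]
q=6: [-36, -39, -40, -27, -33, -40]
Optimal cycle mean attained by: cycle 1->5->2->1, total (-7) + (-7) + (-6), length 3.
Answer: λ = -20/3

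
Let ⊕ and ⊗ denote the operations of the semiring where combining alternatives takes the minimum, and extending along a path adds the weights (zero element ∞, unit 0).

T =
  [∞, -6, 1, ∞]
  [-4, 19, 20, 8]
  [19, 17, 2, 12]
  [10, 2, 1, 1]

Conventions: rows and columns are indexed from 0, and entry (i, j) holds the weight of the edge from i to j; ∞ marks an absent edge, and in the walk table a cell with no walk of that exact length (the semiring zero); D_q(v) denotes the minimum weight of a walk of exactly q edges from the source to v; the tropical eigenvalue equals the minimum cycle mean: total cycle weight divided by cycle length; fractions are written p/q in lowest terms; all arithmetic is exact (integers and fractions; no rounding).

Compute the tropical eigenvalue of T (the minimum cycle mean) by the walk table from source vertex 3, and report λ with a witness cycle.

q=0: [∞, ∞, ∞, 0]
q=1: [10, 2, 1, 1]
q=2: [-2, 3, 2, 2]
q=3: [-1, -8, -1, 3]
q=4: [-12, -7, 0, 0]
Optimal cycle mean attained by: cycle 0->1->0, total (-6) + (-4), length 2.
Answer: λ = -5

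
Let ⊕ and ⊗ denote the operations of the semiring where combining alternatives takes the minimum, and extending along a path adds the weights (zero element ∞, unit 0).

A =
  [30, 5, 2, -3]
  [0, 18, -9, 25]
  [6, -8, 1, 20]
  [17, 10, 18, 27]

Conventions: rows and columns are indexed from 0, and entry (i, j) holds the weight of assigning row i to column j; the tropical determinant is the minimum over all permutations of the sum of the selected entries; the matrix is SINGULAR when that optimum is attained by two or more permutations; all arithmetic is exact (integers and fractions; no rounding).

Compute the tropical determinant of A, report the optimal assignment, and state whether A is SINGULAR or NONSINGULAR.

σ = (0, 1, 2, 3): 30 + 18 + 1 + 27 = 76
σ = (0, 1, 3, 2): 30 + 18 + 20 + 18 = 86
σ = (0, 2, 1, 3): 30 + (-9) + (-8) + 27 = 40
σ = (0, 2, 3, 1): 30 + (-9) + 20 + 10 = 51
σ = (0, 3, 1, 2): 30 + 25 + (-8) + 18 = 65
σ = (0, 3, 2, 1): 30 + 25 + 1 + 10 = 66
σ = (1, 0, 2, 3): 5 + 0 + 1 + 27 = 33
σ = (1, 0, 3, 2): 5 + 0 + 20 + 18 = 43
σ = (1, 2, 0, 3): 5 + (-9) + 6 + 27 = 29
σ = (1, 2, 3, 0): 5 + (-9) + 20 + 17 = 33
σ = (1, 3, 0, 2): 5 + 25 + 6 + 18 = 54
σ = (1, 3, 2, 0): 5 + 25 + 1 + 17 = 48
σ = (2, 0, 1, 3): 2 + 0 + (-8) + 27 = 21
σ = (2, 0, 3, 1): 2 + 0 + 20 + 10 = 32
σ = (2, 1, 0, 3): 2 + 18 + 6 + 27 = 53
σ = (2, 1, 3, 0): 2 + 18 + 20 + 17 = 57
σ = (2, 3, 0, 1): 2 + 25 + 6 + 10 = 43
σ = (2, 3, 1, 0): 2 + 25 + (-8) + 17 = 36
σ = (3, 0, 1, 2): (-3) + 0 + (-8) + 18 = 7
σ = (3, 0, 2, 1): (-3) + 0 + 1 + 10 = 8
σ = (3, 1, 0, 2): (-3) + 18 + 6 + 18 = 39
σ = (3, 1, 2, 0): (-3) + 18 + 1 + 17 = 33
σ = (3, 2, 0, 1): (-3) + (-9) + 6 + 10 = 4
σ = (3, 2, 1, 0): (-3) + (-9) + (-8) + 17 = -3
Optimal value attained by: σ = (3, 2, 1, 0).
Answer: det⊕(A) = -3; verdict: NONSINGULAR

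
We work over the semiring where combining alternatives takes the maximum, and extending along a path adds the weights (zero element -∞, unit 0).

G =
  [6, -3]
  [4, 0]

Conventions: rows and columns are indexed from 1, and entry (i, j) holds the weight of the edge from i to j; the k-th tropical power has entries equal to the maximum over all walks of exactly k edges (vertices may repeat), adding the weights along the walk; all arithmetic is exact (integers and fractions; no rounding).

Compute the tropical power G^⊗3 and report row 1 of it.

G^⊗2:
  [12, 3]
  [10, 1]
G^⊗3:
  [18, 9]
  [16, 7]
Answer: row 1 of G^⊗3 = [18, 9]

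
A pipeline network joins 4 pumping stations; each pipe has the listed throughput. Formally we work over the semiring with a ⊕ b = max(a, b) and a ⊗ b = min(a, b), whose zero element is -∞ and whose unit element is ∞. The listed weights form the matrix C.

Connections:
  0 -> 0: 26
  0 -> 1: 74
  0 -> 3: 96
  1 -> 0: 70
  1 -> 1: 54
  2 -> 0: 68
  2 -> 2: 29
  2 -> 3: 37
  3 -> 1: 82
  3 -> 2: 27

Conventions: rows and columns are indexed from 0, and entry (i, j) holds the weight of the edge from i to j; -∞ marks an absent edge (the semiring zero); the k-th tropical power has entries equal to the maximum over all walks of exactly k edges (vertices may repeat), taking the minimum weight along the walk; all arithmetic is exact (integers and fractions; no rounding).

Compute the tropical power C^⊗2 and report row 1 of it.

C^⊗2:
  [70, 82, 27, 26]
  [54, 70, -∞, 70]
  [29, 68, 29, 68]
  [70, 54, 27, 27]
Answer: row 1 of C^⊗2 = [54, 70, -∞, 70]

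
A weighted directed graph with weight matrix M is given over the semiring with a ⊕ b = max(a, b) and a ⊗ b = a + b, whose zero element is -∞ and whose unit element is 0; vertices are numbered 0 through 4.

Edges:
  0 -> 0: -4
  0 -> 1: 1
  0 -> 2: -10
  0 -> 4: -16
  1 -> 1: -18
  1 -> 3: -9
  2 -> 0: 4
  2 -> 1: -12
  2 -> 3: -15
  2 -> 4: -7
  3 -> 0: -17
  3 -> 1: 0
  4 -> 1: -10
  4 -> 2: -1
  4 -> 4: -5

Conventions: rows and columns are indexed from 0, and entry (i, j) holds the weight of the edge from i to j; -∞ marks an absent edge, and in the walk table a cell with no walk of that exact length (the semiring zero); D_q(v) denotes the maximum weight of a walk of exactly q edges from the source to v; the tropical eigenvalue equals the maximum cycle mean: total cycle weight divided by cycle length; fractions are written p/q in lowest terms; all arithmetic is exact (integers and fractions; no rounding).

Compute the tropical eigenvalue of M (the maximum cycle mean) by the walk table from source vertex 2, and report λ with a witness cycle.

q=0: [-∞, -∞, 0, -∞, -∞]
q=1: [4, -12, -∞, -15, -7]
q=2: [0, 5, -6, -21, -12]
q=3: [-2, 1, -10, -4, -13]
q=4: [-6, -1, -12, -8, -17]
q=5: [-8, -5, -16, -10, -19]
Optimal cycle mean attained by: cycle 0->2->0, total (-10) + 4, length 2.
Answer: λ = -3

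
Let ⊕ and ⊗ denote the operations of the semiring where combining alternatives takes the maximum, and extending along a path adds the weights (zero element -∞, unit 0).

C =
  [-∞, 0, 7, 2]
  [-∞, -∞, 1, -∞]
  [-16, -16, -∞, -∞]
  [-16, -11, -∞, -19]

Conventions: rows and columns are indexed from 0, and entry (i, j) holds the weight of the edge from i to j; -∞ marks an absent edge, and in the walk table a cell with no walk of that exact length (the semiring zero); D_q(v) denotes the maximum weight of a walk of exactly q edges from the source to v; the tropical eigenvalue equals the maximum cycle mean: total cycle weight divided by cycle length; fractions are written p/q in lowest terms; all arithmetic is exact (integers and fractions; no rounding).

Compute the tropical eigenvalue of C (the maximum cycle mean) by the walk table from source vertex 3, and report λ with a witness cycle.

q=0: [-∞, -∞, -∞, 0]
q=1: [-16, -11, -∞, -19]
q=2: [-35, -16, -9, -14]
q=3: [-25, -25, -15, -33]
q=4: [-31, -25, -18, -23]
Optimal cycle mean attained by: cycle 0->2->0, total 7 + (-16), length 2.
Answer: λ = -9/2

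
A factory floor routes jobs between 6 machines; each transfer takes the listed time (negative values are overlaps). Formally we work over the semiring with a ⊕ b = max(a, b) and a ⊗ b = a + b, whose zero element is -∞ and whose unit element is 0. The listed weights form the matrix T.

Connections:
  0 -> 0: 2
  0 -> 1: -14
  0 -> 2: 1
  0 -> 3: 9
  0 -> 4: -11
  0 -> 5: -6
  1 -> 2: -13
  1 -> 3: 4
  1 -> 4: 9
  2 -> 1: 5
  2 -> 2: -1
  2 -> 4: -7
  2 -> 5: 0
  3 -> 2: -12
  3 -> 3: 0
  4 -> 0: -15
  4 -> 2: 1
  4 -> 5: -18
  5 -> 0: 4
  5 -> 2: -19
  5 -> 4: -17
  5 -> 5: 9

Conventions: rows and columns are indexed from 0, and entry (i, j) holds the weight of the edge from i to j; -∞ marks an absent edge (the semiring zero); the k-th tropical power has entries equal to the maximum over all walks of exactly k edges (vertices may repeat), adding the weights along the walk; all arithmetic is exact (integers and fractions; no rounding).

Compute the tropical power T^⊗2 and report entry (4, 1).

T^⊗2:
  [4, 6, 3, 11, -5, 3]
  [-6, -8, 10, 4, -20, -9]
  [4, 4, -2, 9, 14, 9]
  [-∞, -7, -12, 0, -19, -12]
  [-13, 6, 0, -6, -6, 1]
  [13, -10, 5, 13, -7, 18]
Key observation: the optimum is the walk 4->2->1, with weight 1 + 5 = 6.
Optimal value attained by: walk 4->2->1.
Answer: (T^⊗2)[4][1] = 6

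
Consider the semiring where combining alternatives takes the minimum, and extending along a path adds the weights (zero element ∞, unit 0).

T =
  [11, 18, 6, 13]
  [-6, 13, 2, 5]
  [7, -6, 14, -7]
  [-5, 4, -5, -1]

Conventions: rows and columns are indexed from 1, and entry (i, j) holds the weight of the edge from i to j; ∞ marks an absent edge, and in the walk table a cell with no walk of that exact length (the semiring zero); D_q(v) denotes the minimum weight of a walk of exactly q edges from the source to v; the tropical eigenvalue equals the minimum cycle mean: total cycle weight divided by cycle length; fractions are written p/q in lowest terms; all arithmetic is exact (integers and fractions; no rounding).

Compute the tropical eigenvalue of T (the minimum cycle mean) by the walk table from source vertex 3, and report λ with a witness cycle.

q=0: [∞, ∞, 0, ∞]
q=1: [7, -6, 14, -7]
q=2: [-12, -3, -12, -8]
q=3: [-13, -18, -13, -19]
q=4: [-24, -19, -24, -20]
Optimal cycle mean attained by: cycle 3->4->3, total (-7) + (-5), length 2.
Answer: λ = -6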